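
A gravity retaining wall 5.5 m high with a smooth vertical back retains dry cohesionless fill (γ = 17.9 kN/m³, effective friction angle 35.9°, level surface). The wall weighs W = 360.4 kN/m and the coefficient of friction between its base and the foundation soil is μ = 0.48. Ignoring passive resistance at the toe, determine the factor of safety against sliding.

2.45

K_a = tan²(45° − 35.9°/2) = 0.2607.
P_a = ½K_aγH² = 0.5×0.2607×17.9×5.5² = 70.59 kN/m, acting at H/3 = 1.833 m above the base.
FS_sliding = μW / P_a = 0.48×360.4 / 70.59 = 2.451.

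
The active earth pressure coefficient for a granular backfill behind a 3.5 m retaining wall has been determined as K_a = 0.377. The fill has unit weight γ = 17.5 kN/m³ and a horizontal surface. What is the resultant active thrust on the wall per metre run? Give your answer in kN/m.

P = ½ K_a γ H² = 0.5 × 0.377 × 17.5 × 3.5² = 40.41 kN/m.

40.4 kN/m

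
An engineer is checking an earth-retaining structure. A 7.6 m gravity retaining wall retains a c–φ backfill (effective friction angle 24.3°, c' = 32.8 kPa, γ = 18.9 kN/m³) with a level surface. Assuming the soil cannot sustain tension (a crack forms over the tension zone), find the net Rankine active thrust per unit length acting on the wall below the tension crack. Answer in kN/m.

19.5 kN/m

K_a = 0.4169; √K_a = 0.6457.
Tension-crack depth z_c = 2c/(γ√K_a) = 2×32.8/(18.9×0.6457) = 5.375 m.
σ_a at base = K_a γ H − 2c√K_a = 0.4169×18.9×7.6 − 2×32.8×0.6457 = 17.53 kPa.
P_a = ½ × 17.53 × (H − z_c) = 0.5×17.53×2.225 = 19.50 kN/m.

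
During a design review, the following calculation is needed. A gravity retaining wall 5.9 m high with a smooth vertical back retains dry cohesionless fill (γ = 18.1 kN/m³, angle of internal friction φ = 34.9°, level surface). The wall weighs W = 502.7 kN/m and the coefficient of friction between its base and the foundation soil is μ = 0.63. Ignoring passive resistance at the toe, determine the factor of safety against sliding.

K_a = tan²(45° − 34.9°/2) = 0.2721.
P_a = ½K_aγH² = 0.5×0.2721×18.1×5.9² = 85.73 kN/m, acting at H/3 = 1.967 m above the base.
FS_sliding = μW / P_a = 0.63×502.7 / 85.73 = 3.694.

3.69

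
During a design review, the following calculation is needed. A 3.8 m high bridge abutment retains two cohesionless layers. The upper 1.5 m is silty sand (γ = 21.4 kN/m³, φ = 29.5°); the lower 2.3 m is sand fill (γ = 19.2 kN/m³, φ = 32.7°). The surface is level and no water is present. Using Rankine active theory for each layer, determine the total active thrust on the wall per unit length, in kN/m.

45.4 kN/m

K_a1 = tan²(45°−29.5°/2) = 0.3401; K_a2 = tan²(45°−32.7°/2) = 0.2985.
Layer 1: σ at base = K_a1 γ₁ h₁ = 10.92 kPa; P₁ = ½×10.92×1.5 = 8.188.
Layer 2: σ_v at top = γ₁h₁ = 32.10; σ_h top = K_a2×32.10 = 9.582; σ_h base = K_a2×(32.10+19.2×2.3) = 22.76.
P₂ = ½(9.582+22.76)×2.3 = 37.20. Total P_a = 8.188+37.20 = 45.39 kN/m.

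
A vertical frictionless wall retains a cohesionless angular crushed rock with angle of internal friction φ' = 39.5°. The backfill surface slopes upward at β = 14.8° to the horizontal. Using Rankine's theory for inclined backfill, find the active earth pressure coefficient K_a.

K_a = cos β · (cos β − √(cos²β − cos²φ)) / (cos β + √(cos²β − cos²φ)).
cos β = 0.9668, cos φ = 0.7716, √(cos²β − cos²φ) = 0.5825.
K_a = 0.9668 × (0.9668 − 0.5825)/(0.9668 + 0.5825) = 0.2398.

0.240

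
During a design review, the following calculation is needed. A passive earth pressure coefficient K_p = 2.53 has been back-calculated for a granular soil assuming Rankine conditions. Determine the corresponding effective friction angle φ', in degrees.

25.7°

K_p = (1+sin φ)/(1−sin φ) ⇒ sin φ = (K_p − 1)/(K_p + 1) = 0.4334.
φ = arcsin(0.4334) = 25.69°.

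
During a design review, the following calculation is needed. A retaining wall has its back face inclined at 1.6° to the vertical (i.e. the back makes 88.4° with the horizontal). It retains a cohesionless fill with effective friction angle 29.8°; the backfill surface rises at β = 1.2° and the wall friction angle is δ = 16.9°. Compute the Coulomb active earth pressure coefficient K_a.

K_a = sin²(α+φ) / [sin²α · sin(α−δ) · (1 + √{sin(φ+δ)sin(φ−β) / (sin(α−δ)sin(α+β))})²].
With α = 88.4°, φ = 29.8°, δ = 16.9°, β = 1.2°: K_a = 0.3177.

0.318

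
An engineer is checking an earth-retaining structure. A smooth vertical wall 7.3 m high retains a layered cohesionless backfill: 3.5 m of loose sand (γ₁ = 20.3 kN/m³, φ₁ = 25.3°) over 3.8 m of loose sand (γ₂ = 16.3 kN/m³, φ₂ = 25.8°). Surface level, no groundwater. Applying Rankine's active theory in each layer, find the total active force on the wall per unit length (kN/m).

202 kN/m

K_a1 = tan²(45°−25.3°/2) = 0.4012; K_a2 = tan²(45°−25.8°/2) = 0.3935.
Layer 1: σ at base = K_a1 γ₁ h₁ = 28.50 kPa; P₁ = ½×28.50×3.5 = 49.88.
Layer 2: σ_v at top = γ₁h₁ = 71.05; σ_h top = K_a2×71.05 = 27.96; σ_h base = K_a2×(71.05+16.3×3.8) = 52.33.
P₂ = ½(27.96+52.33)×3.8 = 152.6. Total P_a = 49.88+152.6 = 202.4 kN/m.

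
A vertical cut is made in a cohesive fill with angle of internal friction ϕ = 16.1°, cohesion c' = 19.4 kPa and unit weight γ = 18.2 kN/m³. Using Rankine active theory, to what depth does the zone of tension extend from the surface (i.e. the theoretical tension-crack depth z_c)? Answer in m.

K_a = tan²(45° − 16.1°/2) = 0.5658; √K_a = 0.7522.
The active pressure is zero where K_a γ z = 2c√K_a, so z_c = 2c/(γ√K_a) = 2×19.4/(18.2×0.7522) = 2.834 m.

2.83 m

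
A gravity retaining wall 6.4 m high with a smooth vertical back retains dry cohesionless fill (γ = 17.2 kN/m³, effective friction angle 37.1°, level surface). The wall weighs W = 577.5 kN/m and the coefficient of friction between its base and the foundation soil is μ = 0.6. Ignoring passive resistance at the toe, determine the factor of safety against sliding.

K_a = tan²(45° − 37.1°/2) = 0.2475.
P_a = ½K_aγH² = 0.5×0.2475×17.2×6.4² = 87.18 kN/m, acting at H/3 = 2.133 m above the base.
FS_sliding = μW / P_a = 0.6×577.5 / 87.18 = 3.974.

3.97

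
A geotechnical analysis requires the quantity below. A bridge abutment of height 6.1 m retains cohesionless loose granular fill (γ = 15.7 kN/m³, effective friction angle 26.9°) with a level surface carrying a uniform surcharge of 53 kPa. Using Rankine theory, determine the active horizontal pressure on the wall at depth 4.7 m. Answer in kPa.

47.8 kPa

K_a = (1 − sin φ)/(1 + sin φ) = 0.3770.
σ_v = γz + q = 15.7 × 4.7 + 53 = 126.8 kPa.
σ_h = K_a σ_v = 0.3770 × 126.8 = 47.80 kPa.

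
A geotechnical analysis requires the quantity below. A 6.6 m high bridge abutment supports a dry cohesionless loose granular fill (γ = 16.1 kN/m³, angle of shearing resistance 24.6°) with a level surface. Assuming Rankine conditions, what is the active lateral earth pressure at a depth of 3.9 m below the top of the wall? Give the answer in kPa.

K_a = (1 − sin φ)/(1 + sin φ) = 0.4121.
σ_h = K_a γ z = 0.4121 × 16.1 × 3.9 = 25.88 kPa.

25.9 kPa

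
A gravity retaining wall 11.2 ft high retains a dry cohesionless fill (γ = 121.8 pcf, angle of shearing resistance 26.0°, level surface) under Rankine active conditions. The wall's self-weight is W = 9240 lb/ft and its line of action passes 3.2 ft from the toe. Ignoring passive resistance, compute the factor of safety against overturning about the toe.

2.66

K_a = tan²(45° − 26.0°/2) = 0.3905.
P_a = ½K_aγH² = 0.5×0.3905×121.8×11.2² = 2983 lb/ft, acting at H/3 = 3.733 ft above the base.
Overturning moment M_o = P_a × H/3 = 2983 × 3.733 = 11140.
Resisting moment M_r = W × 3.2 = 9240 × 3.2 = 29570.
FS_overturning = M_r/M_o = 29570/11140 = 2.655.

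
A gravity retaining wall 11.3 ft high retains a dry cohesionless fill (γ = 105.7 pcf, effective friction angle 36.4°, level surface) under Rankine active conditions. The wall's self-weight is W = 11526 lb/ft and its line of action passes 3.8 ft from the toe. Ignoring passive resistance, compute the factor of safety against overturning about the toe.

6.75

K_a = tan²(45° − 36.4°/2) = 0.2552.
P_a = ½K_aγH² = 0.5×0.2552×105.7×11.3² = 1722 lb/ft, acting at H/3 = 3.767 ft above the base.
Overturning moment M_o = P_a × H/3 = 1722 × 3.767 = 6486.
Resisting moment M_r = W × 3.8 = 11526 × 3.8 = 43800.
FS_overturning = M_r/M_o = 43800/6486 = 6.753.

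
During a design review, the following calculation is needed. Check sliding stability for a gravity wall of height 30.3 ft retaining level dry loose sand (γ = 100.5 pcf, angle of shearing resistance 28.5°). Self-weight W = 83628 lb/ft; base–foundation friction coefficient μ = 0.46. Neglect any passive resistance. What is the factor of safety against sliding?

K_a = tan²(45° − 28.5°/2) = 0.3540.
P_a = ½K_aγH² = 0.5×0.3540×100.5×30.3² = 16330 lb/ft, acting at H/3 = 10.10 ft above the base.
FS_sliding = μW / P_a = 0.46×83628 / 16330 = 2.356.

2.36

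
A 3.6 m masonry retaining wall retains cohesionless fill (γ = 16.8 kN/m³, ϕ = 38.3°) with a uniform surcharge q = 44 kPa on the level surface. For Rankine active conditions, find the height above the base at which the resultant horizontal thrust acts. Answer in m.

K_a = 0.2347.
Triangular part P₁ = ½K_aγH² = 25.55 at H/3 = 1.200 m; rectangular part P₂ = K_a q H = 37.18 at H/2 = 1.800 m.
ȳ = (P₁·1.200 + P₂·1.800)/(P₁+P₂) = 1.556 m.

1.56 m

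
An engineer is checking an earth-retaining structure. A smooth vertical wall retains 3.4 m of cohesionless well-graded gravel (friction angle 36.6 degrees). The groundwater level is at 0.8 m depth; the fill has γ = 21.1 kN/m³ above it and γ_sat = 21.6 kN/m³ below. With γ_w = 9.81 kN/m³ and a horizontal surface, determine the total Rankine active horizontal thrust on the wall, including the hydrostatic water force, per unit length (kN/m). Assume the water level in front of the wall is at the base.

56.0 kN/m

K_a = tan²(45° − φ/2) = 0.2530.
γ' = 21.6 − 9.81 = 11.79 kN/m³. Depth below WT = 2.6 m.
σ'_h at WT = K_a γ d_w = 4.270 kPa; at base = 4.270 + K_a γ' × 2.6 = 12.02 kPa.
P₁ (0–0.8 m) = ½×4.270×0.8 = 1.708. P₂ (0.8–3.4 m) = ½(4.270+12.02)×2.6 = 21.18.
P_w = ½ γ_w h₂² = 0.5×9.81×2.6² = 33.16. Total = 1.708+21.18+33.16 = 56.05 kN/m.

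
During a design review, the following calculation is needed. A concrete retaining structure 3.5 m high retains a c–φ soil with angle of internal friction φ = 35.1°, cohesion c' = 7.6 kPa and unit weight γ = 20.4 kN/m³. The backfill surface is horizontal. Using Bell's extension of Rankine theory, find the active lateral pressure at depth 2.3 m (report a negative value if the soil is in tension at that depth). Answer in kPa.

K_a = (1 − sin φ)/(1 + sin φ) = 0.2698.
σ_a = K_a γ z − 2c√K_a = 0.2698×20.4×2.3 − 2×7.6×0.5195 = 4.765 kPa.

4.76 kPa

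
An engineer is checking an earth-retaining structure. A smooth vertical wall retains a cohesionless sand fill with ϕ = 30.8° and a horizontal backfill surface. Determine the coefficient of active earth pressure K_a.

K_a = (1 − sin φ)/(1 + sin φ) = (1 − sin 30.8°)/(1 + sin 30.8°) = 0.3227.

0.323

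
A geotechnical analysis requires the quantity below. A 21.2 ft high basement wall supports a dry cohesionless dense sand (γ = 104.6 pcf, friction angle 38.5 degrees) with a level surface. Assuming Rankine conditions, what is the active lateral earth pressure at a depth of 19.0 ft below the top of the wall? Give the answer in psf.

462 psf

K_a = (1 − sin φ)/(1 + sin φ) = 0.2327.
σ_h = K_a γ z = 0.2327 × 104.6 × 19.0 = 462.4 psf.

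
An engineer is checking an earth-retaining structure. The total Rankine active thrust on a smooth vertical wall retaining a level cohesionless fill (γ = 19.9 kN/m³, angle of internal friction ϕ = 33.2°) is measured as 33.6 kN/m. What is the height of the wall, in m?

K_a = 0.2924. P_a = ½ K_a γ H² ⇒ H = √(2P_a/(K_a γ)).
H = √(2×33.6/(0.2924×19.9)) = 3.399 m.

3.40 m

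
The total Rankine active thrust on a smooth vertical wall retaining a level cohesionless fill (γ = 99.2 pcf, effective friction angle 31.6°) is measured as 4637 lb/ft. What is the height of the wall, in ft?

17.3 ft

K_a = 0.3123. P_a = ½ K_a γ H² ⇒ H = √(2P_a/(K_a γ)).
H = √(2×4637/(0.3123×99.2)) = 17.30 ft.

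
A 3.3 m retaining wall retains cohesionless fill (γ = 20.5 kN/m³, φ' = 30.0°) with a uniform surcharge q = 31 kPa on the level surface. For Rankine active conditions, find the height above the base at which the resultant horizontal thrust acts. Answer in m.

1.36 m

K_a = 0.3333.
Triangular part P₁ = ½K_aγH² = 37.21 at H/3 = 1.100 m; rectangular part P₂ = K_a q H = 34.10 at H/2 = 1.650 m.
ȳ = (P₁·1.100 + P₂·1.650)/(P₁+P₂) = 1.363 m.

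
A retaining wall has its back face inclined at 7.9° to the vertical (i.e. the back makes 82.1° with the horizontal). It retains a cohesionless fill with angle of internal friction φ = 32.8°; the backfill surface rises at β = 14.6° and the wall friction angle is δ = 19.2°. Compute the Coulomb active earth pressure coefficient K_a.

K_a = sin²(α+φ) / [sin²α · sin(α−δ) · (1 + √{sin(φ+δ)sin(φ−β) / (sin(α−δ)sin(α+β))})²].
With α = 82.1°, φ = 32.8°, δ = 19.2°, β = 14.6°: K_a = 0.4037.

0.404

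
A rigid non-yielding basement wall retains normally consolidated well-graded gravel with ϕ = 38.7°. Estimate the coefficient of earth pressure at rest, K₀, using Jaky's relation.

K₀ = 1 − sin φ' = 1 − sin 38.7° = 0.3748.

0.375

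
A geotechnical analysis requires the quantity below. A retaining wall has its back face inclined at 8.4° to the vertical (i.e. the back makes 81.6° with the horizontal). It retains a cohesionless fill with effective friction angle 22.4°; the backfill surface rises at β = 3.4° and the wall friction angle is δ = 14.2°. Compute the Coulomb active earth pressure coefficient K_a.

K_a = sin²(α+φ) / [sin²α · sin(α−δ) · (1 + √{sin(φ+δ)sin(φ−β) / (sin(α−δ)sin(α+β))})²].
With α = 81.6°, φ = 22.4°, δ = 14.2°, β = 3.4°: K_a = 0.4892.

0.489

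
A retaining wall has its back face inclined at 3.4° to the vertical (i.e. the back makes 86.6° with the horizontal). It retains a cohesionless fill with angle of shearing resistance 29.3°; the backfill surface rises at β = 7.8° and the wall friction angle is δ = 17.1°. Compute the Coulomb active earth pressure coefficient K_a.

K_a = sin²(α+φ) / [sin²α · sin(α−δ) · (1 + √{sin(φ+δ)sin(φ−β) / (sin(α−δ)sin(α+β))})²].
With α = 86.6°, φ = 29.3°, δ = 17.1°, β = 7.8°: K_a = 0.3689.

0.369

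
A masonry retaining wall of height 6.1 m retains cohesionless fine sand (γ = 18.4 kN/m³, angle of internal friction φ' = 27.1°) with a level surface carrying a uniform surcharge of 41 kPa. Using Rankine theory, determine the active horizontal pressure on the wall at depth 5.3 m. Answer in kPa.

51.8 kPa

K_a = (1 − sin φ)/(1 + sin φ) = 0.3741.
σ_v = γz + q = 18.4 × 5.3 + 41 = 138.5 kPa.
σ_h = K_a σ_v = 0.3741 × 138.5 = 51.81 kPa.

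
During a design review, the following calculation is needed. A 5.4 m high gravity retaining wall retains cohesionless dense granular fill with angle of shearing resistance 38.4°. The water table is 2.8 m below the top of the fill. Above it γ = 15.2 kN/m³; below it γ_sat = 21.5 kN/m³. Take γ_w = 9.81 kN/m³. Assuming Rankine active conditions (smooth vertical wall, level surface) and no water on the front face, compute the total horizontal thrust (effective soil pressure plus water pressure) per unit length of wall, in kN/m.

K_a = tan²(45° − φ/2) = 0.2337.
γ' = 21.5 − 9.81 = 11.69 kN/m³. Depth below WT = 2.6 m.
σ'_h at WT = K_a γ d_w = 9.946 kPa; at base = 9.946 + K_a γ' × 2.6 = 17.05 kPa.
P₁ (0–2.8 m) = ½×9.946×2.8 = 13.92. P₂ (2.8–5.4 m) = ½(9.946+17.05)×2.6 = 35.09.
P_w = ½ γ_w h₂² = 0.5×9.81×2.6² = 33.16. Total = 13.92+35.09+33.16 = 82.18 kN/m.

82.2 kN/m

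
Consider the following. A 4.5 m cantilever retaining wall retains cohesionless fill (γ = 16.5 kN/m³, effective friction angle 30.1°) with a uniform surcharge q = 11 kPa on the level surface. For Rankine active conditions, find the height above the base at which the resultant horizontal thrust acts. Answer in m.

1.67 m

K_a = 0.3320.
Triangular part P₁ = ½K_aγH² = 55.46 at H/3 = 1.500 m; rectangular part P₂ = K_a q H = 16.43 at H/2 = 2.250 m.
ȳ = (P₁·1.500 + P₂·2.250)/(P₁+P₂) = 1.671 m.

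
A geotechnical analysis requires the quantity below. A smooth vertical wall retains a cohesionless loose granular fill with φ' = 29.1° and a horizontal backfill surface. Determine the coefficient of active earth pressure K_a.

0.346

K_a = tan²(45° − φ/2) = tan²(30.45°) = 0.3456.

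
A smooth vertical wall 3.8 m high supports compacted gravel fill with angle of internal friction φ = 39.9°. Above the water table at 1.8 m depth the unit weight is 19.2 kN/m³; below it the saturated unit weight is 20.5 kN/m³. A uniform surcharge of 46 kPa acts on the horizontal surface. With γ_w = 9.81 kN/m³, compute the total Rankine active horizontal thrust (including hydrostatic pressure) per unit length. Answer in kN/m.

K_a = tan²(45° − φ/2) = 0.2184.
γ' = 20.5 − 9.81 = 10.69 kN/m³. h₂ = H − d_w = 2.0 m.
σ'_h: at surface K_a·q = 10.05; at WT K_a(q+γd_w) = 17.60; at base K_a(q+γd_w+γ'h₂) = 22.27 kPa.
P₁ = ½(10.05+17.60)×1.8 = 24.88; P₂ = ½(17.60+22.27)×2.0 = 39.86; P_w = ½γ_w h₂² = 19.62.
Total = 24.88+39.86+19.62 = 84.37 kN/m.

84.4 kN/m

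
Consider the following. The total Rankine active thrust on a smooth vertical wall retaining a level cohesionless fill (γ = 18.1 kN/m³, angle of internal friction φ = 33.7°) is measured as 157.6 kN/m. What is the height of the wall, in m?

7.80 m

K_a = 0.2863. P_a = ½ K_a γ H² ⇒ H = √(2P_a/(K_a γ)).
H = √(2×157.6/(0.2863×18.1)) = 7.799 m.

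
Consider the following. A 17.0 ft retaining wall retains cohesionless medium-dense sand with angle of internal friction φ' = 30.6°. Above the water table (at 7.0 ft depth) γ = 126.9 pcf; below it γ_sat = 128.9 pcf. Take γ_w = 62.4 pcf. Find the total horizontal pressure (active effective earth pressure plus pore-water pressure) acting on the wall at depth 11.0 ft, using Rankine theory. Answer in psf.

625 psf

K_a = (1 − sin φ)/(1 + sin φ) = 0.3253.
γ' = 128.9 − 62.4 = 66.50 pcf.
Effective vertical stress at 11.0 ft: σ'_v = 126.9×7.0 + 66.50×4.00 = 1154 psf.
σ'_h = K_a σ'_v = 0.3253 × 1154 = 375.5 psf; u = γ_w × 4.00 = 249.6 psf.
Total σ_h = 375.5 + 249.6 = 625.1 psf.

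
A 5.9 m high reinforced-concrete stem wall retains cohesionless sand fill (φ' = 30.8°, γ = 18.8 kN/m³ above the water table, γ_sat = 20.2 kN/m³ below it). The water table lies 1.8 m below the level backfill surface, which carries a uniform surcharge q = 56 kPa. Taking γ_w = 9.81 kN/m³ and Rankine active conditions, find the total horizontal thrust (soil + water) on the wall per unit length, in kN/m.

272 kN/m

K_a = tan²(45° − φ/2) = 0.3227.
γ' = 20.2 − 9.81 = 10.39 kN/m³. h₂ = H − d_w = 4.1 m.
σ'_h: at surface K_a·q = 18.07; at WT K_a(q+γd_w) = 28.99; at base K_a(q+γd_w+γ'h₂) = 42.74 kPa.
P₁ = ½(18.07+28.99)×1.8 = 42.36; P₂ = ½(28.99+42.74)×4.1 = 147.1; P_w = ½γ_w h₂² = 82.45.
Total = 42.36+147.1+82.45 = 271.9 kN/m.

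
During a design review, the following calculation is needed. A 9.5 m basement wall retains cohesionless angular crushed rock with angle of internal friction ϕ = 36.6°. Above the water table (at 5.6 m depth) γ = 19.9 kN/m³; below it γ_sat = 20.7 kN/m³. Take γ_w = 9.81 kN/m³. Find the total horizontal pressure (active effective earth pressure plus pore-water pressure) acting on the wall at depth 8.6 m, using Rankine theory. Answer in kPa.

65.9 kPa

K_a = (1 − sin φ)/(1 + sin φ) = 0.2530.
γ' = 20.7 − 9.81 = 10.89 kN/m³.
Effective vertical stress at 8.6 m: σ'_v = 19.9×5.6 + 10.89×3.00 = 144.1 kPa.
σ'_h = K_a σ'_v = 0.2530 × 144.1 = 36.45 kPa; u = γ_w × 3.00 = 29.43 kPa.
Total σ_h = 36.45 + 29.43 = 65.88 kPa.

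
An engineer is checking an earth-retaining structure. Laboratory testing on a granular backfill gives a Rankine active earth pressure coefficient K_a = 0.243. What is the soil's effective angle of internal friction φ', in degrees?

K_a = tan²(45° − φ/2) ⇒ 45° − φ/2 = arctan(√0.243) = 26.24°.
φ = 2(45° − 26.24°) = 37.52°.

37.5°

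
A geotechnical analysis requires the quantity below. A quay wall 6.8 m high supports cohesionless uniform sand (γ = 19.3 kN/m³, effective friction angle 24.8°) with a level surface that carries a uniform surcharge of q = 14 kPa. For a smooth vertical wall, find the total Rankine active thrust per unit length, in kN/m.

K_a = tan²(45° − φ/2) = 0.4090.
Soil triangle: ½ K_a γ H² = 0.5×0.4090×19.3×6.8² = 182.5 kN/m.
Surcharge rectangle: K_a q H = 0.4090×14×6.8 = 38.94 kN/m.
Total = 182.5 + 38.94 = 221.4 kN/m.

221 kN/m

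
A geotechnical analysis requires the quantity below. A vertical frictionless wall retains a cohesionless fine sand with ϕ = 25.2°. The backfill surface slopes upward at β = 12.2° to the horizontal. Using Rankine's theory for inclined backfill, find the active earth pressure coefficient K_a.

0.441

K_a = cos β · (cos β − √(cos²β − cos²φ)) / (cos β + √(cos²β − cos²φ)).
cos β = 0.9774, cos φ = 0.9048, √(cos²β − cos²φ) = 0.3696.
K_a = 0.9774 × (0.9774 − 0.3696)/(0.9774 + 0.3696) = 0.4410.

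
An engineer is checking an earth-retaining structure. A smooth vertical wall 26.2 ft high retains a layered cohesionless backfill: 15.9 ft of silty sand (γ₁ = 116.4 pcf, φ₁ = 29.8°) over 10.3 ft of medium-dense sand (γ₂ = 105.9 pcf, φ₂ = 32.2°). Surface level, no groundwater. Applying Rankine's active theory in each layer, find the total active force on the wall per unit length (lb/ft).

K_a1 = tan²(45°−29.8°/2) = 0.3360; K_a2 = tan²(45°−32.2°/2) = 0.3047.
Layer 1: σ at base = K_a1 γ₁ h₁ = 621.9 psf; P₁ = ½×621.9×15.9 = 4944.
Layer 2: σ_v at top = γ₁h₁ = 1851; σ_h top = K_a2×1851 = 564.0; σ_h base = K_a2×(1851+105.9×10.3) = 896.4.
P₂ = ½(564.0+896.4)×10.3 = 7521. Total P_a = 4944+7521 = 12470 lb/ft.

12500 lb/ft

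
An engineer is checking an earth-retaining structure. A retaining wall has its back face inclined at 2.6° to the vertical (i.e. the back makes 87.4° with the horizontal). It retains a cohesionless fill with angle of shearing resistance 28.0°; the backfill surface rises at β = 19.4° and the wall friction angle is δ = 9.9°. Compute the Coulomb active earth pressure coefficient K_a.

0.485

K_a = sin²(α+φ) / [sin²α · sin(α−δ) · (1 + √{sin(φ+δ)sin(φ−β) / (sin(α−δ)sin(α+β))})²].
With α = 87.4°, φ = 28.0°, δ = 9.9°, β = 19.4°: K_a = 0.4855.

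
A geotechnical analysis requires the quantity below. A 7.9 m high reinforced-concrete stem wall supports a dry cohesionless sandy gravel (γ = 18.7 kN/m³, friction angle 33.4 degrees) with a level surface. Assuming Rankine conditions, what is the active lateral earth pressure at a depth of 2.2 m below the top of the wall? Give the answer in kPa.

11.9 kPa

K_a = (1 − sin φ)/(1 + sin φ) = 0.2899.
σ_h = K_a γ z = 0.2899 × 18.7 × 2.2 = 11.93 kPa.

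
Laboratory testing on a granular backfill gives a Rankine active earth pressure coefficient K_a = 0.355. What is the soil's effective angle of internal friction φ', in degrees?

K_a = tan²(45° − φ/2) ⇒ 45° − φ/2 = arctan(√0.355) = 30.79°.
φ = 2(45° − 30.79°) = 28.43°.

28.4°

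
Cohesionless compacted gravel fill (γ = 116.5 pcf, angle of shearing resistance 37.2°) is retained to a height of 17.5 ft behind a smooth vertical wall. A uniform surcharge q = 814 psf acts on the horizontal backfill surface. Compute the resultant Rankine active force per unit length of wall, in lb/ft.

7910 lb/ft

K_a = tan²(45° − φ/2) = 0.2464.
Soil triangle: ½ K_a γ H² = 0.5×0.2464×116.5×17.5² = 4396 lb/ft.
Surcharge rectangle: K_a q H = 0.2464×814×17.5 = 3510 lb/ft.
Total = 4396 + 3510 = 7906 lb/ft.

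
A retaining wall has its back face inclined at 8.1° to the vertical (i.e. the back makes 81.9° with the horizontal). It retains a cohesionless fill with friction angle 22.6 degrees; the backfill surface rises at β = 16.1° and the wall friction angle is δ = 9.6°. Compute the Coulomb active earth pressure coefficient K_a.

K_a = sin²(α+φ) / [sin²α · sin(α−δ) · (1 + √{sin(φ+δ)sin(φ−β) / (sin(α−δ)sin(α+β))})²].
With α = 81.9°, φ = 22.6°, δ = 9.6°, β = 16.1°: K_a = 0.6395.

0.640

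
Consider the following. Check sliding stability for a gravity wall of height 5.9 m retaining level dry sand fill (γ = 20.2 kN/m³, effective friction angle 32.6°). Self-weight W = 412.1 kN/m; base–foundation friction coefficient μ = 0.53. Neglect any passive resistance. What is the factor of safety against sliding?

2.07

K_a = tan²(45° − 32.6°/2) = 0.2997.
P_a = ½K_aγH² = 0.5×0.2997×20.2×5.9² = 105.4 kN/m, acting at H/3 = 1.967 m above the base.
FS_sliding = μW / P_a = 0.53×412.1 / 105.4 = 2.073.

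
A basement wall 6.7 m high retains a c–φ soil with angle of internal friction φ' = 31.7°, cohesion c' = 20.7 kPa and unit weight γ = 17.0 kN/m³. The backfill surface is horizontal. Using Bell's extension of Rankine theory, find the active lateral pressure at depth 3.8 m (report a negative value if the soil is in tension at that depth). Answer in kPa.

K_a = (1 − sin φ)/(1 + sin φ) = 0.3111.
σ_a = K_a γ z − 2c√K_a = 0.3111×17.0×3.8 − 2×20.7×0.5577 = -2.995 kPa.

-3.00 kPa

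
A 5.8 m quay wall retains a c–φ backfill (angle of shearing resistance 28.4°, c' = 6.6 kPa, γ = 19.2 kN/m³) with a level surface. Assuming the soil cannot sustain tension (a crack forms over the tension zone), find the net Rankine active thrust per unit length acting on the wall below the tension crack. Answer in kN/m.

K_a = 0.3554; √K_a = 0.5961.
Tension-crack depth z_c = 2c/(γ√K_a) = 2×6.6/(19.2×0.5961) = 1.153 m.
σ_a at base = K_a γ H − 2c√K_a = 0.3554×19.2×5.8 − 2×6.6×0.5961 = 31.70 kPa.
P_a = ½ × 31.70 × (H − z_c) = 0.5×31.70×4.647 = 73.66 kN/m.

73.7 kN/m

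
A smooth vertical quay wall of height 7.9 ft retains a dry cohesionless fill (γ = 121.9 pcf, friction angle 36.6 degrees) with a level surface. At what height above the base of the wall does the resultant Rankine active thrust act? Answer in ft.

K_a = 0.2530.
The pressure distribution is triangular, so the resultant acts at H/3 above the base = 7.9/3 = 2.633 ft.

2.63 ft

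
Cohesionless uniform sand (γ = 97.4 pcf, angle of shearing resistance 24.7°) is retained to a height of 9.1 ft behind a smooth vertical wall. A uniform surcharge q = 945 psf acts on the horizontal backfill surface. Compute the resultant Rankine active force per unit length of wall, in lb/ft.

5190 lb/ft

K_a = tan²(45° − φ/2) = 0.4106.
Soil triangle: ½ K_a γ H² = 0.5×0.4106×97.4×9.1² = 1656 lb/ft.
Surcharge rectangle: K_a q H = 0.4106×945×9.1 = 3531 lb/ft.
Total = 1656 + 3531 = 5186 lb/ft.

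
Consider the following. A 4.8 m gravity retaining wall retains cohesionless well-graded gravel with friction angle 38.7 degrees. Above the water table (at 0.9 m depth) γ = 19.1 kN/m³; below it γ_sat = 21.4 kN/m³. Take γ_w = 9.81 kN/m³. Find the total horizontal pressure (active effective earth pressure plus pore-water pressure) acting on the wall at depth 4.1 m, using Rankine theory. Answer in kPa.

43.9 kPa

K_a = (1 − sin φ)/(1 + sin φ) = 0.2306.
γ' = 21.4 − 9.81 = 11.59 kN/m³.
Effective vertical stress at 4.1 m: σ'_v = 19.1×0.9 + 11.59×3.20 = 54.28 kPa.
σ'_h = K_a σ'_v = 0.2306 × 54.28 = 12.52 kPa; u = γ_w × 3.20 = 31.39 kPa.
Total σ_h = 12.52 + 31.39 = 43.91 kPa.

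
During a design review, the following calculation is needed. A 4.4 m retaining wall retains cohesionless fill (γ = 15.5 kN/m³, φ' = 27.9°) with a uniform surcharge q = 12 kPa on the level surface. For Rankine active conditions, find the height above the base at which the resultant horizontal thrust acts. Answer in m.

K_a = 0.3625.
Triangular part P₁ = ½K_aγH² = 54.38 at H/3 = 1.467 m; rectangular part P₂ = K_a q H = 19.14 at H/2 = 2.200 m.
ȳ = (P₁·1.467 + P₂·2.200)/(P₁+P₂) = 1.658 m.

1.66 m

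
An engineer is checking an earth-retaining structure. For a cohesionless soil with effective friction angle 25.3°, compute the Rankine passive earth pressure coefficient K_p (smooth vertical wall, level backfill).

2.49

K_p = (1 + sin φ)/(1 − sin φ) = tan²(45° + 25.3°/2) = 2.493.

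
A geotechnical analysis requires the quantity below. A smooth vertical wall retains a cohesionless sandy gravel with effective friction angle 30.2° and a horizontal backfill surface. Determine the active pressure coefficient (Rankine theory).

0.331

K_a = (1 − sin φ)/(1 + sin φ) = (1 − sin 30.2°)/(1 + sin 30.2°) = 0.3307.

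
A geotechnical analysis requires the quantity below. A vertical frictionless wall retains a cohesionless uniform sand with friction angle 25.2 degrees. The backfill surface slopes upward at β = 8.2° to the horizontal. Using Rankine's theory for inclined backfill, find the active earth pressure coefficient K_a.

0.419

K_a = cos β · (cos β − √(cos²β − cos²φ)) / (cos β + √(cos²β − cos²φ)).
cos β = 0.9898, cos φ = 0.9048, √(cos²β − cos²φ) = 0.4012.
K_a = 0.9898 × (0.9898 − 0.4012)/(0.9898 + 0.4012) = 0.4188.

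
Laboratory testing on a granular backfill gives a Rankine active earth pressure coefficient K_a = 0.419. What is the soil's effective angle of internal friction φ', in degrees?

24.2°

K_a = tan²(45° − φ/2) ⇒ 45° − φ/2 = arctan(√0.419) = 32.92°.
φ = 2(45° − 32.92°) = 24.17°.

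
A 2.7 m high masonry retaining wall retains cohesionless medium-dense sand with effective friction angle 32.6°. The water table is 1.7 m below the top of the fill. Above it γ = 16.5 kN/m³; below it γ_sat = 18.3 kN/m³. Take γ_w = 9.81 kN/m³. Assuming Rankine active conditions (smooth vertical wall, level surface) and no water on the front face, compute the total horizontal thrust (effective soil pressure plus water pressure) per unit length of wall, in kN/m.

K_a = tan²(45° − φ/2) = 0.2997.
γ' = 18.3 − 9.81 = 8.490 kN/m³. Depth below WT = 1.0 m.
σ'_h at WT = K_a γ d_w = 8.408 kPa; at base = 8.408 + K_a γ' × 1.0 = 10.95 kPa.
P₁ (0–1.7 m) = ½×8.408×1.7 = 7.147. P₂ (1.7–2.7 m) = ½(8.408+10.95)×1.0 = 9.680.
P_w = ½ γ_w h₂² = 0.5×9.81×1.0² = 4.905. Total = 7.147+9.680+4.905 = 21.73 kN/m.

21.7 kN/m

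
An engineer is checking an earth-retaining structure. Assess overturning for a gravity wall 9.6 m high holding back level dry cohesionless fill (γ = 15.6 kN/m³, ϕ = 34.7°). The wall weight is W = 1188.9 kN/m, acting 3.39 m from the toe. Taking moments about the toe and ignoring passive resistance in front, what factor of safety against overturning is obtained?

K_a = tan²(45° − 34.7°/2) = 0.2745.
P_a = ½K_aγH² = 0.5×0.2745×15.6×9.6² = 197.3 kN/m, acting at H/3 = 3.200 m above the base.
Overturning moment M_o = P_a × H/3 = 197.3 × 3.200 = 631.4.
Resisting moment M_r = W × 3.39 = 1188.9 × 3.39 = 4030.
FS_overturning = M_r/M_o = 4030/631.4 = 6.384.

6.38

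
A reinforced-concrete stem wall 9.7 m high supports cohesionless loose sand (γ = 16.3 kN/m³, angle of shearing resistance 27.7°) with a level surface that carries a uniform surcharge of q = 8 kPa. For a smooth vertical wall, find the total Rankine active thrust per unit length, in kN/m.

K_a = tan²(45° − φ/2) = 0.3653.
Soil triangle: ½ K_a γ H² = 0.5×0.3653×16.3×9.7² = 280.2 kN/m.
Surcharge rectangle: K_a q H = 0.3653×8×9.7 = 28.35 kN/m.
Total = 280.2 + 28.35 = 308.5 kN/m.

309 kN/m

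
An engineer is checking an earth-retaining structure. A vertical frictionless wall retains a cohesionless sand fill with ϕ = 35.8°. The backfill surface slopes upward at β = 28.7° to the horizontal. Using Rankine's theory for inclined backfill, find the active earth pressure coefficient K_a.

0.393

K_a = cos β · (cos β − √(cos²β − cos²φ)) / (cos β + √(cos²β − cos²φ)).
cos β = 0.8771, cos φ = 0.8111, √(cos²β − cos²φ) = 0.3340.
K_a = 0.8771 × (0.8771 − 0.3340)/(0.8771 + 0.3340) = 0.3934.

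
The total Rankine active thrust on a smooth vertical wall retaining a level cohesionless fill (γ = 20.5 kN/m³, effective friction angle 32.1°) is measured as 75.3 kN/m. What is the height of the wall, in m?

4.90 m

K_a = 0.3060. P_a = ½ K_a γ H² ⇒ H = √(2P_a/(K_a γ)).
H = √(2×75.3/(0.3060×20.5)) = 4.900 m.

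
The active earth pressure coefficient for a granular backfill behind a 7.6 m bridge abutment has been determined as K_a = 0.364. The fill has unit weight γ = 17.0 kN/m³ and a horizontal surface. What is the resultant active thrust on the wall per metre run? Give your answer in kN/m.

P = ½ K_a γ H² = 0.5 × 0.364 × 17.0 × 7.6² = 178.7 kN/m.

179 kN/m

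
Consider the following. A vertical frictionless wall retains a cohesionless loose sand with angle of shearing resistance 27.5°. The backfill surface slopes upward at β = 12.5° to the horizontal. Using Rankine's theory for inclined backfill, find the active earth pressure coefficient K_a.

0.401

K_a = cos β · (cos β − √(cos²β − cos²φ)) / (cos β + √(cos²β − cos²φ)).
cos β = 0.9763, cos φ = 0.8870, √(cos²β − cos²φ) = 0.4079.
K_a = 0.9763 × (0.9763 − 0.4079)/(0.9763 + 0.4079) = 0.4009.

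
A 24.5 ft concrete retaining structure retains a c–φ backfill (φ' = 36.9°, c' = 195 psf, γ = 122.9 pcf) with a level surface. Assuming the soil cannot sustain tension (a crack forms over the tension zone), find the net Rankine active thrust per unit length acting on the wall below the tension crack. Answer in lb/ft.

5050 lb/ft

K_a = 0.2497; √K_a = 0.4997.
Tension-crack depth z_c = 2c/(γ√K_a) = 2×195/(122.9×0.4997) = 6.351 ft.
σ_a at base = K_a γ H − 2c√K_a = 0.2497×122.9×24.5 − 2×195×0.4997 = 556.9 psf.
P_a = ½ × 556.9 × (H − z_c) = 0.5×556.9×18.15 = 5054 lb/ft.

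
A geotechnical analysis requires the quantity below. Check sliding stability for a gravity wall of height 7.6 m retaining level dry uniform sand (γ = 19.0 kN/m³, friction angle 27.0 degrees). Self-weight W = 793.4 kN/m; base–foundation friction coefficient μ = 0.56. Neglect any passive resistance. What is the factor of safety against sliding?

K_a = tan²(45° − 27.0°/2) = 0.3755.
P_a = ½K_aγH² = 0.5×0.3755×19.0×7.6² = 206.1 kN/m, acting at H/3 = 2.533 m above the base.
FS_sliding = μW / P_a = 0.56×793.4 / 206.1 = 2.156.

2.16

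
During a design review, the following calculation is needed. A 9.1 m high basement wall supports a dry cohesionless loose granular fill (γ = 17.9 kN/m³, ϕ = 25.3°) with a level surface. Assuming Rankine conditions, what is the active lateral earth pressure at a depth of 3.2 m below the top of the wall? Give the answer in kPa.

K_a = (1 − sin φ)/(1 + sin φ) = 0.4012.
σ_h = K_a γ z = 0.4012 × 17.9 × 3.2 = 22.98 kPa.

23.0 kPa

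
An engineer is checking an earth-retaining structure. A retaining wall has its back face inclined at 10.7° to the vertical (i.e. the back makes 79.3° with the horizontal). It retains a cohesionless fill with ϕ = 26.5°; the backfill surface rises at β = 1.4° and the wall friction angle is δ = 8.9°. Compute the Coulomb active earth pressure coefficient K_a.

0.444

K_a = sin²(α+φ) / [sin²α · sin(α−δ) · (1 + √{sin(φ+δ)sin(φ−β) / (sin(α−δ)sin(α+β))})²].
With α = 79.3°, φ = 26.5°, δ = 8.9°, β = 1.4°: K_a = 0.4440.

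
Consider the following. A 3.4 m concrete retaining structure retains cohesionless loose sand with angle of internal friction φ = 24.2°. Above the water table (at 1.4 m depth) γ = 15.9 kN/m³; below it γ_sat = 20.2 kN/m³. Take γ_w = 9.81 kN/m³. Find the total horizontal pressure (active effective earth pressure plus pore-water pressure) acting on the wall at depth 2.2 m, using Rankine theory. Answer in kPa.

20.6 kPa

K_a = (1 − sin φ)/(1 + sin φ) = 0.4185.
γ' = 20.2 − 9.81 = 10.39 kN/m³.
Effective vertical stress at 2.2 m: σ'_v = 15.9×1.4 + 10.39×0.800 = 30.57 kPa.
σ'_h = K_a σ'_v = 0.4185 × 30.57 = 12.79 kPa; u = γ_w × 0.800 = 7.848 kPa.
Total σ_h = 12.79 + 7.848 = 20.64 kPa.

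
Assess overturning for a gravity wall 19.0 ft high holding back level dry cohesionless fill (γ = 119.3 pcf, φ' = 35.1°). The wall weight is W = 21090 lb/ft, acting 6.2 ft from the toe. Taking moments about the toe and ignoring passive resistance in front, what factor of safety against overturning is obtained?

K_a = tan²(45° − 35.1°/2) = 0.2698.
P_a = ½K_aγH² = 0.5×0.2698×119.3×19.0² = 5811 lb/ft, acting at H/3 = 6.333 ft above the base.
Overturning moment M_o = P_a × H/3 = 5811 × 6.333 = 36800.
Resisting moment M_r = W × 6.2 = 21090 × 6.2 = 130800.
FS_overturning = M_r/M_o = 130800/36800 = 3.553.

3.55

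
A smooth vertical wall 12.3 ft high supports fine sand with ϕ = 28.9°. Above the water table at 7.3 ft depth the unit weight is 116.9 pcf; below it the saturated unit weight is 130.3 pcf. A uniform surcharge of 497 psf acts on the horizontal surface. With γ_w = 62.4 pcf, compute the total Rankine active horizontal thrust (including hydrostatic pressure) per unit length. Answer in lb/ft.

K_a = tan²(45° − φ/2) = 0.3484.
γ' = 130.3 − 62.4 = 67.90 pcf. h₂ = H − d_w = 5.0 ft.
σ'_h: at surface K_a·q = 173.1; at WT K_a(q+γd_w) = 470.4; at base K_a(q+γd_w+γ'h₂) = 588.7 psf.
P₁ = ½(173.1+470.4)×7.3 = 2349; P₂ = ½(470.4+588.7)×5.0 = 2648; P_w = ½γ_w h₂² = 780.0.
Total = 2349+2648+780.0 = 5777 lb/ft.

5780 lb/ft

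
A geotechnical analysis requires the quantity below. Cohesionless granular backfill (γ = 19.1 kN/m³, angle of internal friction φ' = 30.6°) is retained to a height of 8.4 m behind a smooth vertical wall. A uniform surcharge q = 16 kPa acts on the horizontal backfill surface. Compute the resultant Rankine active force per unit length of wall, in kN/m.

263 kN/m

K_a = tan²(45° − φ/2) = 0.3253.
Soil triangle: ½ K_a γ H² = 0.5×0.3253×19.1×8.4² = 219.2 kN/m.
Surcharge rectangle: K_a q H = 0.3253×16×8.4 = 43.73 kN/m.
Total = 219.2 + 43.73 = 263.0 kN/m.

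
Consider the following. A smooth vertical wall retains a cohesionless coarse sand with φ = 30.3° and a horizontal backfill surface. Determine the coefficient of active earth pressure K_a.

K_a = (1 − sin φ)/(1 + sin φ) = (1 − sin 30.3°)/(1 + sin 30.3°) = 0.3293.

0.329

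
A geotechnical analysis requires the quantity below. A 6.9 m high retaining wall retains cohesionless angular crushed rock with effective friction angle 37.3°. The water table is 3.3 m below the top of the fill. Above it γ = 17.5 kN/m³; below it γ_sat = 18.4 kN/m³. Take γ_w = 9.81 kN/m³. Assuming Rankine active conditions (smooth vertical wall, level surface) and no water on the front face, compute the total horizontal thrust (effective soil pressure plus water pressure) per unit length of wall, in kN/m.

152 kN/m

K_a = tan²(45° − φ/2) = 0.2453.
γ' = 18.4 − 9.81 = 8.590 kN/m³. Depth below WT = 3.6 m.
σ'_h at WT = K_a γ d_w = 14.17 kPa; at base = 14.17 + K_a γ' × 3.6 = 21.76 kPa.
P₁ (0–3.3 m) = ½×14.17×3.3 = 23.38. P₂ (3.3–6.9 m) = ½(14.17+21.76)×3.6 = 64.66.
P_w = ½ γ_w h₂² = 0.5×9.81×3.6² = 63.57. Total = 23.38+64.66+63.57 = 151.6 kN/m.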